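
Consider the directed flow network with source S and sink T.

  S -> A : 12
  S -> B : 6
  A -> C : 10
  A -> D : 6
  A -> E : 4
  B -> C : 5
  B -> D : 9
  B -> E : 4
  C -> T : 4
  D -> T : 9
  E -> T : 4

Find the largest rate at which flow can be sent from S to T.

17

Augment S→A→C→T: bottleneck 4, flow now 4.
Augment S→A→D→T: bottleneck 6, flow now 10.
Augment S→A→E→T: bottleneck 2, flow now 12.
Augment S→B→D→T: bottleneck 3, flow now 15.
Augment S→B→E→T: bottleneck 2, flow now 17.
No augmenting path remains; maximum flow = 17.
In the residual graph, reachable from S: {S, A, B, C, D, E}.
Min-cut edges: C→T (4), D→T (9), E→T (4); capacity 4 + 9 + 4 = 17.
This cut is saturated, so no flow can exceed 17.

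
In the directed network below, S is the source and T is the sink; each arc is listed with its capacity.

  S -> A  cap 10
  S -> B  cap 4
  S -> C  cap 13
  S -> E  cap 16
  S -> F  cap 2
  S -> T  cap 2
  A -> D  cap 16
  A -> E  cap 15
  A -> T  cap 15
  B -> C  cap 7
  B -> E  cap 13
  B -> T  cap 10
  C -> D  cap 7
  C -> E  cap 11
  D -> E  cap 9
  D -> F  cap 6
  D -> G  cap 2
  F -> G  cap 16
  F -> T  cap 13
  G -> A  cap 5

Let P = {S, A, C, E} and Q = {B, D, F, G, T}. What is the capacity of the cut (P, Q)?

Edges leaving {S, A, C, E}: S→B (4), S→F (2), S→T (2), A→D (16), A→T (15), C→D (7).
Cut capacity = 4 + 2 + 2 + 16 + 15 + 7 = 46.

46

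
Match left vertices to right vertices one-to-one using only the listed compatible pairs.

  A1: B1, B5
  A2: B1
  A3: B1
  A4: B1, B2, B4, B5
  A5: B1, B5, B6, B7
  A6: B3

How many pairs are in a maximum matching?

5

Unit-capacity flow: source→left, listed edges, right→sink; max matching = max flow.
Augmenting path A1→B1 (+1); matched 1.
Augmenting path A4→B2 (+1); matched 2.
Augmenting path A5→B5 (+1); matched 3.
Augmenting path A6→B3 (+1); matched 4.
Augmenting path A2→B1→A1→B5→A5→B6 (+1); matched 5.
No augmenting path remains; maximum matching = 5.
König certificate: {A1, A4, A5, A6, B1} is a vertex cover of size 5 (every listed pair touches it), so no matching can be larger.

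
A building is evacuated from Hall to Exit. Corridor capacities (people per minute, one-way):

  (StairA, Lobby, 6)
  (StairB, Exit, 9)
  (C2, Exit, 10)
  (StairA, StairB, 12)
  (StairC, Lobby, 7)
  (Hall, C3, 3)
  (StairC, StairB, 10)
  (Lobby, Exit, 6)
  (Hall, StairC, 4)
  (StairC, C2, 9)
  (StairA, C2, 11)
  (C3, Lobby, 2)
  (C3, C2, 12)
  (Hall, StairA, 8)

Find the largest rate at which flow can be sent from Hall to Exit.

Augment Hall→StairA→StairB→Exit: bottleneck 8, flow now 8.
Augment Hall→C3→C2→Exit: bottleneck 3, flow now 11.
Augment Hall→StairC→StairB→Exit: bottleneck 1, flow now 12.
Augment Hall→StairC→C2→Exit: bottleneck 3, flow now 15.
No augmenting path remains; maximum flow = 15.
In the residual graph, reachable from Hall: {Hall}.
Min-cut edges: Hall→StairA (8), Hall→C3 (3), Hall→StairC (4); capacity 8 + 3 + 4 = 15.
This cut is saturated, so no flow can exceed 15.

15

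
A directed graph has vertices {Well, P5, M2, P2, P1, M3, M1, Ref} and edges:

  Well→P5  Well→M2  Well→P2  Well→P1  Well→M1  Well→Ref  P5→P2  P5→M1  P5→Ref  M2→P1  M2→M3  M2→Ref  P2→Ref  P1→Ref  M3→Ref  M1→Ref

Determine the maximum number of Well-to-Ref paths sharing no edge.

Assign every edge capacity 1; by Menger, the answer equals the max flow.
Path Well→Ref (+1); total 1.
Path Well→P5→Ref (+1); total 2.
Path Well→M2→Ref (+1); total 3.
Path Well→P2→Ref (+1); total 4.
Path Well→P1→Ref (+1); total 5.
Path Well→M1→Ref (+1); total 6.
No residual Well→Ref path; max flow = 6.
Certifying cut of size 6: {Well→M1, Well→M2, Well→P1, Well→P2, Well→P5, Well→Ref}.

6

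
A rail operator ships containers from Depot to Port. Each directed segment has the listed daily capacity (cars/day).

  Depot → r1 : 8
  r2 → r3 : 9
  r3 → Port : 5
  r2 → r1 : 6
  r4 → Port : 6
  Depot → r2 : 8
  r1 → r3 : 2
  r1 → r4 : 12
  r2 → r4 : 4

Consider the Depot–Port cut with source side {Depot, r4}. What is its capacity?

22

Edges leaving {Depot, r4}: Depot→r1 (8), Depot→r2 (8), r4→Port (6).
Cut capacity = 8 + 8 + 6 = 22.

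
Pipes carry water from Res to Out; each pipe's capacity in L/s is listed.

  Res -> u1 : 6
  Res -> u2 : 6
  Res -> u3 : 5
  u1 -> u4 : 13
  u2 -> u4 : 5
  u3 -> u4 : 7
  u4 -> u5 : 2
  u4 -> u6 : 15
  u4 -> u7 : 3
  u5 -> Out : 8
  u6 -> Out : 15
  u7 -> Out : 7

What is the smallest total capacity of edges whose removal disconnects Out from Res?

16

Augment Res→u1→u4→u5→Out: bottleneck 2, flow now 2.
Augment Res→u1→u4→u6→Out: bottleneck 4, flow now 6.
Augment Res→u2→u4→u6→Out: bottleneck 5, flow now 11.
Augment Res→u3→u4→u6→Out: bottleneck 5, flow now 16.
No augmenting path remains; maximum flow = 16.
By max-flow min-cut, the minimum cut capacity equals the max flow.
In the residual graph, reachable from Res: {Res, u2}.
Min-cut edges: Res→u1 (6), Res→u3 (5), u2→u4 (5); capacity 6 + 5 + 5 = 16.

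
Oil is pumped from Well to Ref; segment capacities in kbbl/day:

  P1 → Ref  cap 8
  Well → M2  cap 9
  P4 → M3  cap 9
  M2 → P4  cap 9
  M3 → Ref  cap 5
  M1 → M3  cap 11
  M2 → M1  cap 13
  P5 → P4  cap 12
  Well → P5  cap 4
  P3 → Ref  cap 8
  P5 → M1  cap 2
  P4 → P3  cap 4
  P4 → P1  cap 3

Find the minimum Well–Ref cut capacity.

Augment Well→M2→M1→M3→Ref: bottleneck 5, flow now 5.
Augment Well→M2→P4→P1→Ref: bottleneck 3, flow now 8.
Augment Well→M2→P4→P3→Ref: bottleneck 1, flow now 9.
Augment Well→P5→P4→P3→Ref: bottleneck 3, flow now 12.
No augmenting path remains; maximum flow = 12.
By max-flow min-cut, the minimum cut capacity equals the max flow.
In the residual graph, reachable from Well: {Well, M2, P5, M1, P4, M3}.
Min-cut edges: P4→P1 (3), P4→P3 (4), M3→Ref (5); capacity 3 + 4 + 5 = 12.

12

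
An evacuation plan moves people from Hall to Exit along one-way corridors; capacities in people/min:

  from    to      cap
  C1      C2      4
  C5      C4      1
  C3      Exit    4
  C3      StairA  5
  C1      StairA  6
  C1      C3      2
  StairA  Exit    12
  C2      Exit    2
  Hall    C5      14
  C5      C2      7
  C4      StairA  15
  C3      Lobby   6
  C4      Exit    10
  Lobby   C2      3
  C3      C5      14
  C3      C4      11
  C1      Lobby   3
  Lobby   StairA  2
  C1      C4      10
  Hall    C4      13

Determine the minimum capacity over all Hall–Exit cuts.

16

Augment Hall→C4→Exit: bottleneck 10, flow now 10.
Augment Hall→C4→StairA→Exit: bottleneck 3, flow now 13.
Augment Hall→C5→C2→Exit: bottleneck 2, flow now 15.
Augment Hall→C5→C4→StairA→Exit: bottleneck 1, flow now 16.
No augmenting path remains; maximum flow = 16.
By max-flow min-cut, the minimum cut capacity equals the max flow.
In the residual graph, reachable from Hall: {Hall, C5, C2}.
Min-cut edges: Hall→C4 (13), C5→C4 (1), C2→Exit (2); capacity 13 + 1 + 2 = 16.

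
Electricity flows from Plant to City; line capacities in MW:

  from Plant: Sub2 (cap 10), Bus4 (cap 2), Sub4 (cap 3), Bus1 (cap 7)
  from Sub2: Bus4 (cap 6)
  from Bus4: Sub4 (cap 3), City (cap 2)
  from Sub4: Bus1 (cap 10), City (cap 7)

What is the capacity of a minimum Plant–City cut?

Augment Plant→Bus4→City: bottleneck 2, flow now 2.
Augment Plant→Sub4→City: bottleneck 3, flow now 5.
Augment Plant→Sub2→Bus4→Sub4→City: bottleneck 3, flow now 8.
No augmenting path remains; maximum flow = 8.
By max-flow min-cut, the minimum cut capacity equals the max flow.
In the residual graph, reachable from Plant: {Plant, Sub2, Bus4, Bus1}.
Min-cut edges: Plant→Sub4 (3), Bus4→Sub4 (3), Bus4→City (2); capacity 3 + 3 + 2 = 8.

8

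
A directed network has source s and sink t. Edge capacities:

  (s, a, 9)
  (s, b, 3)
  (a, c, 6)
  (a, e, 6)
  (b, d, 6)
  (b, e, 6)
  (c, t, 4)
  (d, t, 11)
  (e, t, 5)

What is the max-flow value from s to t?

Augment s→a→c→t: bottleneck 4, flow now 4.
Augment s→a→e→t: bottleneck 5, flow now 9.
Augment s→b→d→t: bottleneck 3, flow now 12.
No augmenting path remains; maximum flow = 12.
In the residual graph, reachable from s: {s}.
Min-cut edges: s→a (9), s→b (3); capacity 9 + 3 = 12.
This cut is saturated, so no flow can exceed 12.

12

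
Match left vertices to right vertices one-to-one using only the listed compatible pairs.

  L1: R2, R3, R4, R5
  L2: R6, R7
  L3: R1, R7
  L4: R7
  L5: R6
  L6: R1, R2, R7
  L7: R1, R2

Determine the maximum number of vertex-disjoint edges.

5

Unit-capacity flow: source→left, listed edges, right→sink; max matching = max flow.
Augmenting path L1→R2 (+1); matched 1.
Augmenting path L2→R6 (+1); matched 2.
Augmenting path L3→R1 (+1); matched 3.
Augmenting path L4→R7 (+1); matched 4.
Augmenting path L6→R2→L1→R3 (+1); matched 5.
No augmenting path remains; maximum matching = 5.
König certificate: {L1, R1, R2, R6, R7} is a vertex cover of size 5 (every listed pair touches it), so no matching can be larger.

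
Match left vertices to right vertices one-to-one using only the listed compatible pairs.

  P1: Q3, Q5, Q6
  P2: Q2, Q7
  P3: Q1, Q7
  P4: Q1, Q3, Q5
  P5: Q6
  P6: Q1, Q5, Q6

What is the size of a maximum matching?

6

Unit-capacity flow: source→left, listed edges, right→sink; max matching = max flow.
Augmenting path P1→Q3 (+1); matched 1.
Augmenting path P2→Q2 (+1); matched 2.
Augmenting path P3→Q1 (+1); matched 3.
Augmenting path P4→Q5 (+1); matched 4.
Augmenting path P5→Q6 (+1); matched 5.
Augmenting path P6→Q1→P3→Q7 (+1); matched 6.
No augmenting path remains; maximum matching = 6.
König certificate: {P1, P2, P3, P4, P5, P6} is a vertex cover of size 6 (every listed pair touches it), so no matching can be larger.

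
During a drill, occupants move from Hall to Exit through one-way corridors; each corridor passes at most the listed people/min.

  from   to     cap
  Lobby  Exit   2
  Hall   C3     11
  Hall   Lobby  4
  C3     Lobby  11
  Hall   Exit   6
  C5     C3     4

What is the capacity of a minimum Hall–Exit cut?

Augment Hall→Exit: bottleneck 6, flow now 6.
Augment Hall→Lobby→Exit: bottleneck 2, flow now 8.
No augmenting path remains; maximum flow = 8.
By max-flow min-cut, the minimum cut capacity equals the max flow.
In the residual graph, reachable from Hall: {Hall, C3, Lobby}.
Min-cut edges: Hall→Exit (6), Lobby→Exit (2); capacity 6 + 2 = 8.

8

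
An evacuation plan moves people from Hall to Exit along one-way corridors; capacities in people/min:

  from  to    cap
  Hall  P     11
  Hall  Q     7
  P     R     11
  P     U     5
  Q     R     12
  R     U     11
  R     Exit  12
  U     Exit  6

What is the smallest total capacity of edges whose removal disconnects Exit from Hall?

18

Augment Hall→P→R→Exit: bottleneck 11, flow now 11.
Augment Hall→Q→R→Exit: bottleneck 1, flow now 12.
Augment Hall→Q→R→U→Exit: bottleneck 6, flow now 18.
No augmenting path remains; maximum flow = 18.
By max-flow min-cut, the minimum cut capacity equals the max flow.
In the residual graph, reachable from Hall: {Hall}.
Min-cut edges: Hall→P (11), Hall→Q (7); capacity 11 + 7 = 18.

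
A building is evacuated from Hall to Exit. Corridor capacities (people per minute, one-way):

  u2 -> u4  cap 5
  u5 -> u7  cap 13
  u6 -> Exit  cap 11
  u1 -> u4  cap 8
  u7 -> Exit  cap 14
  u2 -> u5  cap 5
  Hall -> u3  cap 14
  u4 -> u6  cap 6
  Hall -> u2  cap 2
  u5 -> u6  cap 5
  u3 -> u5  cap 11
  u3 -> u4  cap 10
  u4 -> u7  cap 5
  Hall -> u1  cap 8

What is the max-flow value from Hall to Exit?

24

Augment Hall→u1→u4→u6→Exit: bottleneck 6, flow now 6.
Augment Hall→u1→u4→u7→Exit: bottleneck 2, flow now 8.
Augment Hall→u2→u4→u7→Exit: bottleneck 2, flow now 10.
Augment Hall→u3→u4→u7→Exit: bottleneck 1, flow now 11.
Augment Hall→u3→u5→u6→Exit: bottleneck 5, flow now 16.
Augment Hall→u3→u5→u7→Exit: bottleneck 6, flow now 22.
Augment Hall→u3→u4→u2→u5→u7→Exit: bottleneck 2, flow now 24. (uses reverse residual edge)
No augmenting path remains; maximum flow = 24.
In the residual graph, reachable from Hall: {Hall}.
Min-cut edges: Hall→u1 (8), Hall→u2 (2), Hall→u3 (14); capacity 8 + 2 + 14 = 24.
This cut is saturated, so no flow can exceed 24.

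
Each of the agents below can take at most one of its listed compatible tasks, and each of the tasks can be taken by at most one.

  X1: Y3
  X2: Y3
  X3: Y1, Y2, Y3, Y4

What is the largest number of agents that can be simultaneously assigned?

Unit-capacity flow: source→left, listed edges, right→sink; max matching = max flow.
Augmenting path X1→Y3 (+1); matched 1.
Augmenting path X3→Y1 (+1); matched 2.
No augmenting path remains; maximum matching = 2.
König certificate: {X3, Y3} is a vertex cover of size 2 (every listed pair touches it), so no matching can be larger.

2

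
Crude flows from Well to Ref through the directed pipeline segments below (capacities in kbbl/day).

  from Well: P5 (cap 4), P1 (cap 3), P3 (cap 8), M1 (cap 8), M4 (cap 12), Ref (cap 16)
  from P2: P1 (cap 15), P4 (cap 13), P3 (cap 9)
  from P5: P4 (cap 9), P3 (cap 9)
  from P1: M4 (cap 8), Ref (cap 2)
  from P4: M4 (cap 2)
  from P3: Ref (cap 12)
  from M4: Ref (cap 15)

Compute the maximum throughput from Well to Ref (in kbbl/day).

Augment Well→Ref: bottleneck 16, flow now 16.
Augment Well→P1→Ref: bottleneck 2, flow now 18.
Augment Well→P3→Ref: bottleneck 8, flow now 26.
Augment Well→M4→Ref: bottleneck 12, flow now 38.
Augment Well→P5→P3→Ref: bottleneck 4, flow now 42.
Augment Well→P1→M4→Ref: bottleneck 1, flow now 43.
No augmenting path remains; maximum flow = 43.
In the residual graph, reachable from Well: {Well, M1}.
Min-cut edges: Well→P5 (4), Well→P1 (3), Well→P3 (8), Well→M4 (12), Well→Ref (16); capacity 4 + 3 + 8 + 12 + 16 = 43.
This cut is saturated, so no flow can exceed 43.

43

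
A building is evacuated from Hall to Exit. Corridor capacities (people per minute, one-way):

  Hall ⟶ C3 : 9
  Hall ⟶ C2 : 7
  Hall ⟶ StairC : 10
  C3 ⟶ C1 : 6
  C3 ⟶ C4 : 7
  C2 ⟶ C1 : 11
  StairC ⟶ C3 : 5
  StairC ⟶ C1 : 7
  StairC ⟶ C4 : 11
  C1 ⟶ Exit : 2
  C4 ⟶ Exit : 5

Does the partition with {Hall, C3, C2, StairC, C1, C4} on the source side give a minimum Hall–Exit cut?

Given cut capacity: 2 + 5 = 7.
Augment Hall→C3→C1→Exit: bottleneck 2, flow now 2.
Augment Hall→C3→C4→Exit: bottleneck 5, flow now 7.
No augmenting path remains; maximum flow = 7.
Cut capacity 7 equals the max flow, so it is a minimum cut.

Yes — it is a minimum cut (capacity 7).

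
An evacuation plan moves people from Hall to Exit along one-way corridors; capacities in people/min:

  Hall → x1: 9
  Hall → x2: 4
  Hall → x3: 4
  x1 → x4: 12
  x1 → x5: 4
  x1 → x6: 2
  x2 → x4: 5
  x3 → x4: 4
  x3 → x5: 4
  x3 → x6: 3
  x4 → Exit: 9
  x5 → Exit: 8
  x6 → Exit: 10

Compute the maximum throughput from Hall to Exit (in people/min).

Augment Hall→x1→x4→Exit: bottleneck 9, flow now 9.
Augment Hall→x3→x5→Exit: bottleneck 4, flow now 13.
Augment Hall→x2→x4→x1→x5→Exit: bottleneck 4, flow now 17. (uses reverse residual edge)
No augmenting path remains; maximum flow = 17.
In the residual graph, reachable from Hall: {Hall}.
Min-cut edges: Hall→x1 (9), Hall→x2 (4), Hall→x3 (4); capacity 9 + 4 + 4 = 17.
This cut is saturated, so no flow can exceed 17.

17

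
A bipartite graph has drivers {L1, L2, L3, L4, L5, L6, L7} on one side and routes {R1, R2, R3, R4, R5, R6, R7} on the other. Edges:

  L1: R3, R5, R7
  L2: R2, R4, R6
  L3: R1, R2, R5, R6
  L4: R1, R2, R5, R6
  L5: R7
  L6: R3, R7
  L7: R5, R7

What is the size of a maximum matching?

Unit-capacity flow: source→left, listed edges, right→sink; max matching = max flow.
Augmenting path L1→R3 (+1); matched 1.
Augmenting path L2→R2 (+1); matched 2.
Augmenting path L3→R1 (+1); matched 3.
Augmenting path L4→R5 (+1); matched 4.
Augmenting path L5→R7 (+1); matched 5.
Augmenting path L7→R5→L4→R6 (+1); matched 6.
No augmenting path remains; maximum matching = 6.
König certificate: {L2, L3, L4, R3, R5, R7} is a vertex cover of size 6 (every listed pair touches it), so no matching can be larger.

6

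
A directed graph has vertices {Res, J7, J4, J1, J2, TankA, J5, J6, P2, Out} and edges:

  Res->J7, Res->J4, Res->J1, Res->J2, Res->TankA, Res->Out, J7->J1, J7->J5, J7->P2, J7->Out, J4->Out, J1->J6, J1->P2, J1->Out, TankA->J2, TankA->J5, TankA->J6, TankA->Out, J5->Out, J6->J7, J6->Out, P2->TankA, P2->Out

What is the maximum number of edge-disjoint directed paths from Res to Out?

5

Assign every edge capacity 1; by Menger, the answer equals the max flow.
Path Res→Out (+1); total 1.
Path Res→J7→Out (+1); total 2.
Path Res→J4→Out (+1); total 3.
Path Res→J1→Out (+1); total 4.
Path Res→TankA→Out (+1); total 5.
No residual Res→Out path; max flow = 5.
Certifying cut of size 5: {Res→J1, Res→J4, Res→J7, Res→Out, Res→TankA}.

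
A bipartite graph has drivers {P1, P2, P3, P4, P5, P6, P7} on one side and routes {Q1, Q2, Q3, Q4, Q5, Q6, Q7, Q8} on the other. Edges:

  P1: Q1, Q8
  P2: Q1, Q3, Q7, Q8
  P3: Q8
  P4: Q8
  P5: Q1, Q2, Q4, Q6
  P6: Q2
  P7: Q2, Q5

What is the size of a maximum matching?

6

Unit-capacity flow: source→left, listed edges, right→sink; max matching = max flow.
Augmenting path P1→Q1 (+1); matched 1.
Augmenting path P2→Q3 (+1); matched 2.
Augmenting path P3→Q8 (+1); matched 3.
Augmenting path P5→Q2 (+1); matched 4.
Augmenting path P7→Q5 (+1); matched 5.
Augmenting path P6→Q2→P5→Q4 (+1); matched 6.
No augmenting path remains; maximum matching = 6.
König certificate: {P1, P2, P5, P6, P7, Q8} is a vertex cover of size 6 (every listed pair touches it), so no matching can be larger.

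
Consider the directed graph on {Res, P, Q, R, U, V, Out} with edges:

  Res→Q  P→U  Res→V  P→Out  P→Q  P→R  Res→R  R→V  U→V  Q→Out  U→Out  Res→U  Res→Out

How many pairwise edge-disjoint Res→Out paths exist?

Assign every edge capacity 1; by Menger, the answer equals the max flow.
Path Res→Out (+1); total 1.
Path Res→Q→Out (+1); total 2.
Path Res→U→Out (+1); total 3.
No residual Res→Out path; max flow = 3.
Certifying cut of size 3: {Res→Out, Res→Q, Res→U}.

3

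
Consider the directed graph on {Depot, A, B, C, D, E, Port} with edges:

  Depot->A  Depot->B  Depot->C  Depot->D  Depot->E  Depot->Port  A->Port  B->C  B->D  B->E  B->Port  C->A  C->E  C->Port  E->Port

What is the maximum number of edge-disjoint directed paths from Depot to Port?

Assign every edge capacity 1; by Menger, the answer equals the max flow.
Path Depot→Port (+1); total 1.
Path Depot→A→Port (+1); total 2.
Path Depot→B→Port (+1); total 3.
Path Depot→C→Port (+1); total 4.
Path Depot→E→Port (+1); total 5.
No residual Depot→Port path; max flow = 5.
Certifying cut of size 5: {Depot→A, Depot→B, Depot→C, Depot→E, Depot→Port}.

5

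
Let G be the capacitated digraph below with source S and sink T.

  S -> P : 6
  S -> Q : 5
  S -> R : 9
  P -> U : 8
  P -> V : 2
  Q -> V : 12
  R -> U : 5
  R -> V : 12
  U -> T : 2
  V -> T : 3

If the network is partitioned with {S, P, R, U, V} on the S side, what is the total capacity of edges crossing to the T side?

10

Edges leaving {S, P, R, U, V}: S→Q (5), U→T (2), V→T (3).
Cut capacity = 5 + 2 + 3 = 10.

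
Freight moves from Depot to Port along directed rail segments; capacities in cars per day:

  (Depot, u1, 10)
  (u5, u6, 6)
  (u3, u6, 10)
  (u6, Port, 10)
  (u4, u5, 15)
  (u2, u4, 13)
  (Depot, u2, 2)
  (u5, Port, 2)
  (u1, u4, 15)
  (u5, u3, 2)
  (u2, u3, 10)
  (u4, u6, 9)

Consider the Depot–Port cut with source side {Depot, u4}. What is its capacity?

36

Edges leaving {Depot, u4}: Depot→u1 (10), Depot→u2 (2), u4→u5 (15), u4→u6 (9).
Cut capacity = 10 + 2 + 15 + 9 = 36.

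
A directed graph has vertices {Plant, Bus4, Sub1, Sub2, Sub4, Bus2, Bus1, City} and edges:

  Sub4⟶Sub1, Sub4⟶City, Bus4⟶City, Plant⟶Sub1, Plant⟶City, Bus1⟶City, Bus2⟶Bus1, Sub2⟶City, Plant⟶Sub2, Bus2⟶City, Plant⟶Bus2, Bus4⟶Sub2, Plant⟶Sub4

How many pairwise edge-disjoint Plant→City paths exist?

Assign every edge capacity 1; by Menger, the answer equals the max flow.
Path Plant→City (+1); total 1.
Path Plant→Sub2→City (+1); total 2.
Path Plant→Sub4→City (+1); total 3.
Path Plant→Bus2→City (+1); total 4.
No residual Plant→City path; max flow = 4.
Certifying cut of size 4: {Plant→Bus2, Plant→City, Plant→Sub2, Plant→Sub4}.

4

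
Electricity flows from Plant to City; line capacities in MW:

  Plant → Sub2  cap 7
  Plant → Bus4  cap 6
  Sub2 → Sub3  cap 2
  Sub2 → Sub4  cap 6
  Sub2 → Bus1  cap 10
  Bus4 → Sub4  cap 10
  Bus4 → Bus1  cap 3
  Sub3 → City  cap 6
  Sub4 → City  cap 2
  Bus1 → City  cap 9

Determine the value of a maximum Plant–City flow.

12

Augment Plant→Sub2→Sub3→City: bottleneck 2, flow now 2.
Augment Plant→Sub2→Sub4→City: bottleneck 2, flow now 4.
Augment Plant→Sub2→Bus1→City: bottleneck 3, flow now 7.
Augment Plant→Bus4→Bus1→City: bottleneck 3, flow now 10.
Augment Plant→Bus4→Sub4→Sub2→Bus1→City: bottleneck 2, flow now 12. (uses reverse residual edge)
No augmenting path remains; maximum flow = 12.
In the residual graph, reachable from Plant: {Plant, Bus4, Sub4}.
Min-cut edges: Plant→Sub2 (7), Bus4→Bus1 (3), Sub4→City (2); capacity 7 + 3 + 2 = 12.
This cut is saturated, so no flow can exceed 12.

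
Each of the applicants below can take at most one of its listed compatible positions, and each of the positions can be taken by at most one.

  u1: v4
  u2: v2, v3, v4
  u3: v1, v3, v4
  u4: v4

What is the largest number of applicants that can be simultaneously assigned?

Unit-capacity flow: source→left, listed edges, right→sink; max matching = max flow.
Augmenting path u1→v4 (+1); matched 1.
Augmenting path u2→v2 (+1); matched 2.
Augmenting path u3→v1 (+1); matched 3.
No augmenting path remains; maximum matching = 3.
König certificate: {u2, u3, v4} is a vertex cover of size 3 (every listed pair touches it), so no matching can be larger.

3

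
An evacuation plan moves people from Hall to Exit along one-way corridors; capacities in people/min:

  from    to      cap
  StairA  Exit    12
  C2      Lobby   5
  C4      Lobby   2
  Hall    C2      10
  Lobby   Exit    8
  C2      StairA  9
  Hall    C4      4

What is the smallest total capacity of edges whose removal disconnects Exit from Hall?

Augment Hall→C2→Lobby→Exit: bottleneck 5, flow now 5.
Augment Hall→C2→StairA→Exit: bottleneck 5, flow now 10.
Augment Hall→C4→Lobby→Exit: bottleneck 2, flow now 12.
No augmenting path remains; maximum flow = 12.
By max-flow min-cut, the minimum cut capacity equals the max flow.
In the residual graph, reachable from Hall: {Hall, C4}.
Min-cut edges: Hall→C2 (10), C4→Lobby (2); capacity 10 + 2 = 12.

12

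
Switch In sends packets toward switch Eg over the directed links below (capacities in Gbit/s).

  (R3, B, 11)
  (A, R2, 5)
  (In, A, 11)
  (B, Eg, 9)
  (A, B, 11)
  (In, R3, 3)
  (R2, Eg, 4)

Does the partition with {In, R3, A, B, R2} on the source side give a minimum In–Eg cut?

Yes — it is a minimum cut (capacity 13).

Given cut capacity: 9 + 4 = 13.
Augment In→R3→B→Eg: bottleneck 3, flow now 3.
Augment In→A→B→Eg: bottleneck 6, flow now 9.
Augment In→A→R2→Eg: bottleneck 4, flow now 13.
No augmenting path remains; maximum flow = 13.
Cut capacity 13 equals the max flow, so it is a minimum cut.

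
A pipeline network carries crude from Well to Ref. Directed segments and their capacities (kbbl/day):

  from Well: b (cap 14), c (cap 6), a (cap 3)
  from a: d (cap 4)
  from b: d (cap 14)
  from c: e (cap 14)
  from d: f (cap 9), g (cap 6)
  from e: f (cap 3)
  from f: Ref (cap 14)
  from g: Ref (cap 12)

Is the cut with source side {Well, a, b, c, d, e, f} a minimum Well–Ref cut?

No — its capacity is 20, but the minimum cut has capacity 18.

Given cut capacity: 6 + 14 = 20.
Augment Well→a→d→f→Ref: bottleneck 3, flow now 3.
Augment Well→b→d→f→Ref: bottleneck 6, flow now 9.
Augment Well→b→d→g→Ref: bottleneck 6, flow now 15.
Augment Well→c→e→f→Ref: bottleneck 3, flow now 18.
No augmenting path remains; maximum flow = 18.
In the residual graph, reachable from Well: {Well, a, b, c, d, e}.
Min-cut edges: d→f (9), d→g (6), e→f (3); capacity 9 + 6 + 3 = 18.
Cut capacity 20 exceeds the max flow 18, so it is not minimum.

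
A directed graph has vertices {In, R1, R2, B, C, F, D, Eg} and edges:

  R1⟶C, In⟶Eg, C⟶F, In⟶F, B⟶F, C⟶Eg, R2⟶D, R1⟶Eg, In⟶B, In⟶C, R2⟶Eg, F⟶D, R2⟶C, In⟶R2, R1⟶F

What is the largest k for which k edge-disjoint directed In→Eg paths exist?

3

Assign every edge capacity 1; by Menger, the answer equals the max flow.
Path In→Eg (+1); total 1.
Path In→R2→Eg (+1); total 2.
Path In→C→Eg (+1); total 3.
No residual In→Eg path; max flow = 3.
Certifying cut of size 3: {In→C, In→Eg, In→R2}.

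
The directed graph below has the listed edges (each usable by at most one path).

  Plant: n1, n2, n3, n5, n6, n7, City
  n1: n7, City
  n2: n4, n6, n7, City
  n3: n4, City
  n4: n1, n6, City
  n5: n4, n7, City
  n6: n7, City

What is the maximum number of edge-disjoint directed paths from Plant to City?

6

Assign every edge capacity 1; by Menger, the answer equals the max flow.
Path Plant→City (+1); total 1.
Path Plant→n1→City (+1); total 2.
Path Plant→n2→City (+1); total 3.
Path Plant→n3→City (+1); total 4.
Path Plant→n5→City (+1); total 5.
Path Plant→n6→City (+1); total 6.
No residual Plant→City path; max flow = 6.
Certifying cut of size 6: {Plant→City, Plant→n1, Plant→n2, Plant→n3, Plant→n5, Plant→n6}.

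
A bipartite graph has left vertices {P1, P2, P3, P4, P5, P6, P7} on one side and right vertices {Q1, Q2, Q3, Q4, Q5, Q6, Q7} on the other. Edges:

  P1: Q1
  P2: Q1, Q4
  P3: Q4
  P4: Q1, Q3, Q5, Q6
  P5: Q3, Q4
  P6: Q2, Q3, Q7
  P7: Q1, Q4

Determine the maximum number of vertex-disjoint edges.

5

Unit-capacity flow: source→left, listed edges, right→sink; max matching = max flow.
Augmenting path P1→Q1 (+1); matched 1.
Augmenting path P2→Q4 (+1); matched 2.
Augmenting path P4→Q3 (+1); matched 3.
Augmenting path P6→Q2 (+1); matched 4.
Augmenting path P5→Q3→P4→Q5 (+1); matched 5.
No augmenting path remains; maximum matching = 5.
König certificate: {P4, P5, P6, Q1, Q4} is a vertex cover of size 5 (every listed pair touches it), so no matching can be larger.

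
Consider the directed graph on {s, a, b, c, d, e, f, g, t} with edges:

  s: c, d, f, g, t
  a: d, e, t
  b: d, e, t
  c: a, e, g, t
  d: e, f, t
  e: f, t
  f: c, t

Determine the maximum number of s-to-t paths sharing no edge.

Assign every edge capacity 1; by Menger, the answer equals the max flow.
Path s→t (+1); total 1.
Path s→c→t (+1); total 2.
Path s→d→t (+1); total 3.
Path s→f→t (+1); total 4.
No residual s→t path; max flow = 4.
Certifying cut of size 4: {s→c, s→d, s→f, s→t}.

4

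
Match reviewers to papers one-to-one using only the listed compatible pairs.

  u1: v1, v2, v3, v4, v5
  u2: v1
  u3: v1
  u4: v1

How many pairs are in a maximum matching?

Unit-capacity flow: source→left, listed edges, right→sink; max matching = max flow.
Augmenting path u1→v1 (+1); matched 1.
Augmenting path u2→v1→u1→v2 (+1); matched 2.
No augmenting path remains; maximum matching = 2.
König certificate: {u1, v1} is a vertex cover of size 2 (every listed pair touches it), so no matching can be larger.

2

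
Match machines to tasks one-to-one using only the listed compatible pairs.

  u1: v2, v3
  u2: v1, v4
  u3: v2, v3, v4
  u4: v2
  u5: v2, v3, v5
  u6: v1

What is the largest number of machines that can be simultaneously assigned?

Unit-capacity flow: source→left, listed edges, right→sink; max matching = max flow.
Augmenting path u1→v2 (+1); matched 1.
Augmenting path u2→v1 (+1); matched 2.
Augmenting path u3→v3 (+1); matched 3.
Augmenting path u5→v5 (+1); matched 4.
Augmenting path u6→v1→u2→v4 (+1); matched 5.
No augmenting path remains; maximum matching = 5.
König certificate: {u5, v1, v2, v3, v4} is a vertex cover of size 5 (every listed pair touches it), so no matching can be larger.

5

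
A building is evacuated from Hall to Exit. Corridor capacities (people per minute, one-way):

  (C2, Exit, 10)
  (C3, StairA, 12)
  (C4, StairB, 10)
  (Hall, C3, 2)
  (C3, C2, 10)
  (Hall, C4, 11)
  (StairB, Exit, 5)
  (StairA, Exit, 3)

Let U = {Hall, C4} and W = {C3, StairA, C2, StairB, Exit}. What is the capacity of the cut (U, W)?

Edges leaving {Hall, C4}: Hall→C3 (2), C4→StairB (10).
Cut capacity = 2 + 10 = 12.

12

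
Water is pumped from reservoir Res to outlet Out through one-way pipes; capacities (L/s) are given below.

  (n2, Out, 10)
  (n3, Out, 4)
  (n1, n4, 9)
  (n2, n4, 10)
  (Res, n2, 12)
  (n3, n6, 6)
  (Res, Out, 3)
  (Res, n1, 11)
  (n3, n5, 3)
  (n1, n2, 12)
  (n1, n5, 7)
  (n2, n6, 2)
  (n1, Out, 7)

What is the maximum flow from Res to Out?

Augment Res→Out: bottleneck 3, flow now 3.
Augment Res→n1→Out: bottleneck 7, flow now 10.
Augment Res→n2→Out: bottleneck 10, flow now 20.
No augmenting path remains; maximum flow = 20.
In the residual graph, reachable from Res: {Res, n1, n2, n4, n5, n6}.
Min-cut edges: Res→Out (3), n1→Out (7), n2→Out (10); capacity 3 + 7 + 10 = 20.
This cut is saturated, so no flow can exceed 20.

20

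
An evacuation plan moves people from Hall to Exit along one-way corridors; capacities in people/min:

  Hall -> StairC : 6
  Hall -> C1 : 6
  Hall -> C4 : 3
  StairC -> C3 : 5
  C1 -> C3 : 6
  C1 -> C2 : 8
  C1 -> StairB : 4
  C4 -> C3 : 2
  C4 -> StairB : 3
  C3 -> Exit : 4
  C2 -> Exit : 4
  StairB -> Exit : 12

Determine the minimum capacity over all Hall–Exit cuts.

13

Augment Hall→StairC→C3→Exit: bottleneck 4, flow now 4.
Augment Hall→C1→C2→Exit: bottleneck 4, flow now 8.
Augment Hall→C1→StairB→Exit: bottleneck 2, flow now 10.
Augment Hall→C4→StairB→Exit: bottleneck 3, flow now 13.
No augmenting path remains; maximum flow = 13.
By max-flow min-cut, the minimum cut capacity equals the max flow.
In the residual graph, reachable from Hall: {Hall, StairC, C3}.
Min-cut edges: Hall→C1 (6), Hall→C4 (3), C3→Exit (4); capacity 6 + 3 + 4 = 13.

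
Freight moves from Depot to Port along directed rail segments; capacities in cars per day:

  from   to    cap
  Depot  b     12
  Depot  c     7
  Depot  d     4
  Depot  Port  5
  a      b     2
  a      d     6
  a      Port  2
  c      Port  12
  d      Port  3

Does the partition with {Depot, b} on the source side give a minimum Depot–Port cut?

No — its capacity is 16, but the minimum cut has capacity 15.

Given cut capacity: 7 + 4 + 5 = 16.
Augment Depot→Port: bottleneck 5, flow now 5.
Augment Depot→c→Port: bottleneck 7, flow now 12.
Augment Depot→d→Port: bottleneck 3, flow now 15.
No augmenting path remains; maximum flow = 15.
In the residual graph, reachable from Depot: {Depot, b, d}.
Min-cut edges: Depot→c (7), Depot→Port (5), d→Port (3); capacity 7 + 5 + 3 = 15.
Cut capacity 16 exceeds the max flow 15, so it is not minimum.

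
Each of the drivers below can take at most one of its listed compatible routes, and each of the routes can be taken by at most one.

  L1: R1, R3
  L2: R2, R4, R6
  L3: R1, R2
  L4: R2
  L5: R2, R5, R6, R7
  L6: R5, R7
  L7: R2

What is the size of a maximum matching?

Unit-capacity flow: source→left, listed edges, right→sink; max matching = max flow.
Augmenting path L1→R1 (+1); matched 1.
Augmenting path L2→R2 (+1); matched 2.
Augmenting path L5→R5 (+1); matched 3.
Augmenting path L6→R7 (+1); matched 4.
Augmenting path L3→R1→L1→R3 (+1); matched 5.
Augmenting path L4→R2→L2→R4 (+1); matched 6.
No augmenting path remains; maximum matching = 6.
König certificate: {L1, L2, L3, L5, L6, R2} is a vertex cover of size 6 (every listed pair touches it), so no matching can be larger.

6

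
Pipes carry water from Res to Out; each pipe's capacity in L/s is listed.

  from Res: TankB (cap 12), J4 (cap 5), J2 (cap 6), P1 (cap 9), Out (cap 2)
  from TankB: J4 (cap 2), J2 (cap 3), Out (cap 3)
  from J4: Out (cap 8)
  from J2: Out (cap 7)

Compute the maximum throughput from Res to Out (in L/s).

Augment Res→Out: bottleneck 2, flow now 2.
Augment Res→TankB→Out: bottleneck 3, flow now 5.
Augment Res→J4→Out: bottleneck 5, flow now 10.
Augment Res→J2→Out: bottleneck 6, flow now 16.
Augment Res→TankB→J4→Out: bottleneck 2, flow now 18.
Augment Res→TankB→J2→Out: bottleneck 1, flow now 19.
No augmenting path remains; maximum flow = 19.
In the residual graph, reachable from Res: {Res, TankB, J2, P1}.
Min-cut edges: Res→J4 (5), Res→Out (2), TankB→J4 (2), TankB→Out (3), J2→Out (7); capacity 5 + 2 + 2 + 3 + 7 = 19.
This cut is saturated, so no flow can exceed 19.

19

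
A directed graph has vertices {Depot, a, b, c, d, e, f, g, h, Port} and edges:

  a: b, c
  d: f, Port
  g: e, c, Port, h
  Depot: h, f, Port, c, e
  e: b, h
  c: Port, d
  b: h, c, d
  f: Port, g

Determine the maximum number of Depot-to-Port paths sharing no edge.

4

Assign every edge capacity 1; by Menger, the answer equals the max flow.
Path Depot→Port (+1); total 1.
Path Depot→c→Port (+1); total 2.
Path Depot→f→Port (+1); total 3.
Path Depot→e→b→d→Port (+1); total 4.
No residual Depot→Port path; max flow = 4.
Certifying cut of size 4: {Depot→Port, Depot→c, Depot→e, Depot→f}.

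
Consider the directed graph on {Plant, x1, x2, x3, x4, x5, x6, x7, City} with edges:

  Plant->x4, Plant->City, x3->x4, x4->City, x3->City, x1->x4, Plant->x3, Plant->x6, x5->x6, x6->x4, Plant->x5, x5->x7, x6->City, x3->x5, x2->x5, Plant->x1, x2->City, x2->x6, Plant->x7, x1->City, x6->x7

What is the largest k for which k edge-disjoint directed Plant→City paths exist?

Assign every edge capacity 1; by Menger, the answer equals the max flow.
Path Plant→City (+1); total 1.
Path Plant→x1→City (+1); total 2.
Path Plant→x3→City (+1); total 3.
Path Plant→x4→City (+1); total 4.
Path Plant→x6→City (+1); total 5.
No residual Plant→City path; max flow = 5.
Certifying cut of size 5: {Plant→City, Plant→x1, Plant→x3, x4→City, x6→City}.

5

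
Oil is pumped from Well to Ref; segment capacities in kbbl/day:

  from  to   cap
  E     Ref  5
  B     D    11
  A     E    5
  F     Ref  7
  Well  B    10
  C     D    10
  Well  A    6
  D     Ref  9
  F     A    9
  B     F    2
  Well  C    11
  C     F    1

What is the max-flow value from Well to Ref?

17

Augment Well→A→E→Ref: bottleneck 5, flow now 5.
Augment Well→B→D→Ref: bottleneck 9, flow now 14.
Augment Well→B→F→Ref: bottleneck 1, flow now 15.
Augment Well→C→F→Ref: bottleneck 1, flow now 16.
Augment Well→C→D→B→F→Ref: bottleneck 1, flow now 17. (uses reverse residual edge)
No augmenting path remains; maximum flow = 17.
In the residual graph, reachable from Well: {Well, A, B, C, D}.
Min-cut edges: A→E (5), B→F (2), C→F (1), D→Ref (9); capacity 5 + 2 + 1 + 9 = 17.
This cut is saturated, so no flow can exceed 17.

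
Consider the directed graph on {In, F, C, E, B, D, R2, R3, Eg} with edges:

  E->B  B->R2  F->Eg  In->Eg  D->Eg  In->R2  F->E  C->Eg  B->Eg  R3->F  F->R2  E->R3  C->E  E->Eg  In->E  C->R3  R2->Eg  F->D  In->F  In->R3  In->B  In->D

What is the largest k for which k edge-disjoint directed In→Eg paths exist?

6

Assign every edge capacity 1; by Menger, the answer equals the max flow.
Path In→Eg (+1); total 1.
Path In→F→Eg (+1); total 2.
Path In→E→Eg (+1); total 3.
Path In→B→Eg (+1); total 4.
Path In→D→Eg (+1); total 5.
Path In→R2→Eg (+1); total 6.
No residual In→Eg path; max flow = 6.
Certifying cut of size 6: {B→Eg, D→Eg, E→Eg, F→Eg, In→Eg, R2→Eg}.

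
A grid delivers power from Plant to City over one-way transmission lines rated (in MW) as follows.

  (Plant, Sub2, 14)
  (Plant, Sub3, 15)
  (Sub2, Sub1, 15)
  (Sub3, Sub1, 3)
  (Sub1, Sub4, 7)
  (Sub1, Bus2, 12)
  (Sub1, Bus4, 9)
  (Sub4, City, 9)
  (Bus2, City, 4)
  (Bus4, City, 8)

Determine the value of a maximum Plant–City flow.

Augment Plant→Sub2→Sub1→Sub4→City: bottleneck 7, flow now 7.
Augment Plant→Sub2→Sub1→Bus2→City: bottleneck 4, flow now 11.
Augment Plant→Sub2→Sub1→Bus4→City: bottleneck 3, flow now 14.
Augment Plant→Sub3→Sub1→Bus4→City: bottleneck 3, flow now 17.
No augmenting path remains; maximum flow = 17.
In the residual graph, reachable from Plant: {Plant, Sub3}.
Min-cut edges: Plant→Sub2 (14), Sub3→Sub1 (3); capacity 14 + 3 = 17.
This cut is saturated, so no flow can exceed 17.

17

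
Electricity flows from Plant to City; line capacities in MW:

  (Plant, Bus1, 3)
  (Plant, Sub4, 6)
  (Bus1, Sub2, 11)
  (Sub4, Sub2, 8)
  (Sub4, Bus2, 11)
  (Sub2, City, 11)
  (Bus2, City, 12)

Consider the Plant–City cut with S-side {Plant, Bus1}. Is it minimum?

Given cut capacity: 6 + 11 = 17.
Augment Plant→Bus1→Sub2→City: bottleneck 3, flow now 3.
Augment Plant→Sub4→Sub2→City: bottleneck 6, flow now 9.
No augmenting path remains; maximum flow = 9.
In the residual graph, reachable from Plant: {Plant}.
Min-cut edges: Plant→Bus1 (3), Plant→Sub4 (6); capacity 3 + 6 = 9.
Cut capacity 17 exceeds the max flow 9, so it is not minimum.

No — its capacity is 17, but the minimum cut has capacity 9.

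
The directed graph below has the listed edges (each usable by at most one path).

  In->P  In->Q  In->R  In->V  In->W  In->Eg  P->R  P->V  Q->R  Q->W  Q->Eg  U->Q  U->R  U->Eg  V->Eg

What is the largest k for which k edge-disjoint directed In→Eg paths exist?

3

Assign every edge capacity 1; by Menger, the answer equals the max flow.
Path In→Eg (+1); total 1.
Path In→Q→Eg (+1); total 2.
Path In→V→Eg (+1); total 3.
No residual In→Eg path; max flow = 3.
Certifying cut of size 3: {In→Eg, In→Q, V→Eg}.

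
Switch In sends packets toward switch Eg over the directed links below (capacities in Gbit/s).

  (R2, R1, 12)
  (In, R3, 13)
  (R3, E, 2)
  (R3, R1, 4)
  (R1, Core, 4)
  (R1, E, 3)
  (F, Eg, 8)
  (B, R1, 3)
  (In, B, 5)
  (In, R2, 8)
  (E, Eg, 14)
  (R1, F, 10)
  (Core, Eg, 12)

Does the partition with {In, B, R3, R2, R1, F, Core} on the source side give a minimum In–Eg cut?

Given cut capacity: 2 + 3 + 8 + 12 = 25.
Augment In→R3→E→Eg: bottleneck 2, flow now 2.
Augment In→B→R1→E→Eg: bottleneck 3, flow now 5.
Augment In→R3→R1→F→Eg: bottleneck 4, flow now 9.
Augment In→R2→R1→F→Eg: bottleneck 4, flow now 13.
Augment In→R2→R1→Core→Eg: bottleneck 4, flow now 17.
No augmenting path remains; maximum flow = 17.
In the residual graph, reachable from In: {In, B, R3}.
Min-cut edges: In→R2 (8), B→R1 (3), R3→R1 (4), R3→E (2); capacity 8 + 3 + 4 + 2 = 17.
Cut capacity 25 exceeds the max flow 17, so it is not minimum.

No — its capacity is 25, but the minimum cut has capacity 17.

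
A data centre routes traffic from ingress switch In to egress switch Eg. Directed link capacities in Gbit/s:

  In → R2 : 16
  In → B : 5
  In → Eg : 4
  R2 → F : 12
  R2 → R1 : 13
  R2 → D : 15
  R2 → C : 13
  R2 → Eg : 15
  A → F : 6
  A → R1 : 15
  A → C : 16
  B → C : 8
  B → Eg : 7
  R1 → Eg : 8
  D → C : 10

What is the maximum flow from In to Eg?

25

Augment In→Eg: bottleneck 4, flow now 4.
Augment In→R2→Eg: bottleneck 15, flow now 19.
Augment In→B→Eg: bottleneck 5, flow now 24.
Augment In→R2→R1→Eg: bottleneck 1, flow now 25.
No augmenting path remains; maximum flow = 25.
In the residual graph, reachable from In: {In}.
Min-cut edges: In→R2 (16), In→B (5), In→Eg (4); capacity 16 + 5 + 4 = 25.
This cut is saturated, so no flow can exceed 25.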